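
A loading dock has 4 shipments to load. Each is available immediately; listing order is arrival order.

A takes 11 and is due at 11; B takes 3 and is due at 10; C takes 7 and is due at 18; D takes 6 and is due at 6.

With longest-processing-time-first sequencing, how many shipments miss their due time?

LPT (decreasing processing time): A C D B.
A: 0→11, due 11, tardiness 0
C: 11→18, due 18, tardiness 0
D: 18→24, due 6, tardiness 18
B: 24→27, due 10, tardiness 17
Late shipments: 2.

2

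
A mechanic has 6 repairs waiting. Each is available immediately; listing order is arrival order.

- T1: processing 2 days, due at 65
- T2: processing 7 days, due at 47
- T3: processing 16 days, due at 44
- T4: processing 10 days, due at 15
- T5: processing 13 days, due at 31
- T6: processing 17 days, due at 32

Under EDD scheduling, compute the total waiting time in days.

192

EDD (increasing due date): T4 T5 T6 T3 T2 T1.
T4: waits 0, runs 0→10
T5: waits 10, runs 10→23
T6: waits 23, runs 23→40
T3: waits 40, runs 40→56
T2: waits 56, runs 56→63
T1: waits 63, runs 63→65
Sum = 0+10+23+40+56+63 = 192.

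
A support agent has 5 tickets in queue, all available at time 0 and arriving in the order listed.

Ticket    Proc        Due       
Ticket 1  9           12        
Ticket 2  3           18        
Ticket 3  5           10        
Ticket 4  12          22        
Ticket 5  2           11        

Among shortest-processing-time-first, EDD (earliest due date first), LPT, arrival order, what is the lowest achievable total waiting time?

36

SPT (increasing processing time): Ticket 5 Ticket 2 Ticket 3 Ticket 1 Ticket 4.
Ticket 5: waits 0, runs 0→2
Ticket 2: waits 2, runs 2→5
Ticket 3: waits 5, runs 5→10
Ticket 1: waits 10, runs 10→19
Ticket 4: waits 19, runs 19→31
Sum = 0+2+5+10+19 = 36.
EDD (increasing due date): Ticket 3 Ticket 5 Ticket 1 Ticket 2 Ticket 4.
Ticket 3: waits 0, runs 0→5
Ticket 5: waits 5, runs 5→7
Ticket 1: waits 7, runs 7→16
Ticket 2: waits 16, runs 16→19
Ticket 4: waits 19, runs 19→31
Sum = 0+5+7+16+19 = 47.
LPT (decreasing processing time): Ticket 4 Ticket 1 Ticket 3 Ticket 2 Ticket 5.
Ticket 4: waits 0, runs 0→12
Ticket 1: waits 12, runs 12→21
Ticket 3: waits 21, runs 21→26
Ticket 2: waits 26, runs 26→29
Ticket 5: waits 29, runs 29→31
Sum = 0+12+21+26+29 = 88.
FIFO (arrival order): Ticket 1 Ticket 2 Ticket 3 Ticket 4 Ticket 5.
Ticket 1: waits 0, runs 0→9
Ticket 2: waits 9, runs 9→12
Ticket 3: waits 12, runs 12→17
Ticket 4: waits 17, runs 17→29
Ticket 5: waits 29, runs 29→31
Sum = 0+9+12+17+29 = 67.
SPT 36, EDD 47, LPT 88, FIFO 67 → minimum 36.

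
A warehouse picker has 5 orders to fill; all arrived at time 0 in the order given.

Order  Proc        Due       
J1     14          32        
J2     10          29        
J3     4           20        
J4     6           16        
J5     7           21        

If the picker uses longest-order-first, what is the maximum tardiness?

21

LPT (decreasing processing time): J1 J2 J5 J4 J3.
J1: 0→14, due 32, tardiness 0
J2: 14→24, due 29, tardiness 0
J5: 24→31, due 21, tardiness 10
J4: 31→37, due 16, tardiness 21
J3: 37→41, due 20, tardiness 21
Maximum = 21.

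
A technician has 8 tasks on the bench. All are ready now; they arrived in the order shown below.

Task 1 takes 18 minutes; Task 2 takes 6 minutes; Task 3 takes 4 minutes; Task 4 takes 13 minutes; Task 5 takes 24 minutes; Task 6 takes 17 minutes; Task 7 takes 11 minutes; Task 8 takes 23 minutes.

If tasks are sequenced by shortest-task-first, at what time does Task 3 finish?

4

SPT (increasing processing time): Task 3 Task 2 Task 7 Task 4 Task 6 Task 1 Task 8 Task 5.
Task 3: 0→4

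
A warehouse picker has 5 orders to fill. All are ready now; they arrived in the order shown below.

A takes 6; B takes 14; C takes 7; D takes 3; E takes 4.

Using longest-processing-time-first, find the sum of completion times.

LPT (decreasing processing time): B C A E D.
B: 0→14
C: 14→21
A: 21→27
E: 27→31
D: 31→34
Sum = 14+21+27+31+34 = 127.

127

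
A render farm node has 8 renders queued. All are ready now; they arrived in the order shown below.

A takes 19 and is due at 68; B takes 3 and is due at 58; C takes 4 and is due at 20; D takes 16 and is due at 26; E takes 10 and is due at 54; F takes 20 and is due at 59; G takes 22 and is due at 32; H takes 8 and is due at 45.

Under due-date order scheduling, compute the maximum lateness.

EDD (increasing due date): C D G H E B F A.
C: 0→4, due 20, lateness -16
D: 4→20, due 26, lateness -6
G: 20→42, due 32, lateness 10
H: 42→50, due 45, lateness 5
E: 50→60, due 54, lateness 6
B: 60→63, due 58, lateness 5
F: 63→83, due 59, lateness 24
A: 83→102, due 68, lateness 34
Maximum = 34.

34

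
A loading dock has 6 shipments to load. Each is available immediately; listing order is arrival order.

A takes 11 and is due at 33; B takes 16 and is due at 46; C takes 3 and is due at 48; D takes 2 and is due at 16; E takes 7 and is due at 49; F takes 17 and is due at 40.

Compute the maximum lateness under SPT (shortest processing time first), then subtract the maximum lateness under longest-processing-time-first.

-24

SPT (increasing processing time): D C E A B F.
D: 0→2, due 16, lateness -14
C: 2→5, due 48, lateness -43
E: 5→12, due 49, lateness -37
A: 12→23, due 33, lateness -10
B: 23→39, due 46, lateness -7
F: 39→56, due 40, lateness 16
Maximum = 16.
LPT (decreasing processing time): F B A E C D.
F: 0→17, due 40, lateness -23
B: 17→33, due 46, lateness -13
A: 33→44, due 33, lateness 11
E: 44→51, due 49, lateness 2
C: 51→54, due 48, lateness 6
D: 54→56, due 16, lateness 40
Maximum = 40.
Difference = 16 − 40 = -24.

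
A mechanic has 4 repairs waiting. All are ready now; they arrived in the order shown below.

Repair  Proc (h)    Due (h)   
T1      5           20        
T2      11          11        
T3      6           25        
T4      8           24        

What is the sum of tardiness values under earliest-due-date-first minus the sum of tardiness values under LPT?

-5

EDD (increasing due date): T2 T1 T4 T3.
T2: 0→11, due 11, tardiness 0
T1: 11→16, due 20, tardiness 0
T4: 16→24, due 24, tardiness 0
T3: 24→30, due 25, tardiness 5
Sum = 0+0+0+5 = 5.
LPT (decreasing processing time): T2 T4 T3 T1.
T2: 0→11, due 11, tardiness 0
T4: 11→19, due 24, tardiness 0
T3: 19→25, due 25, tardiness 0
T1: 25→30, due 20, tardiness 10
Sum = 0+0+0+10 = 10.
Difference = 5 − 10 = -5.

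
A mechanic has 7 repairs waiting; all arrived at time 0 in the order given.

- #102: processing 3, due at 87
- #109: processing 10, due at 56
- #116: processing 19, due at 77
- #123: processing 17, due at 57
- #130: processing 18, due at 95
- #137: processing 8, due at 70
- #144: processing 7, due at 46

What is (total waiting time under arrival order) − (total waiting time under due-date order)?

FIFO (arrival order): #102 #109 #116 #123 #130 #137 #144.
#102: waits 0, runs 0→3
#109: waits 3, runs 3→13
#116: waits 13, runs 13→32
#123: waits 32, runs 32→49
#130: waits 49, runs 49→67
#137: waits 67, runs 67→75
#144: waits 75, runs 75→82
Sum = 0+3+13+32+49+67+75 = 239.
EDD (increasing due date): #144 #109 #123 #137 #116 #102 #130.
#144: waits 0, runs 0→7
#109: waits 7, runs 7→17
#123: waits 17, runs 17→34
#137: waits 34, runs 34→42
#116: waits 42, runs 42→61
#102: waits 61, runs 61→64
#130: waits 64, runs 64→82
Sum = 0+7+17+34+42+61+64 = 225.
Difference = 239 − 225 = 14.

14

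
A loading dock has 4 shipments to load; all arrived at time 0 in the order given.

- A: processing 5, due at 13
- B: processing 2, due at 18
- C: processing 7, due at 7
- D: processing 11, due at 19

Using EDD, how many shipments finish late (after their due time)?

1

EDD (increasing due date): C A B D.
C: 0→7, due 7, tardiness 0
A: 7→12, due 13, tardiness 0
B: 12→14, due 18, tardiness 0
D: 14→25, due 19, tardiness 6
Late shipments: 1.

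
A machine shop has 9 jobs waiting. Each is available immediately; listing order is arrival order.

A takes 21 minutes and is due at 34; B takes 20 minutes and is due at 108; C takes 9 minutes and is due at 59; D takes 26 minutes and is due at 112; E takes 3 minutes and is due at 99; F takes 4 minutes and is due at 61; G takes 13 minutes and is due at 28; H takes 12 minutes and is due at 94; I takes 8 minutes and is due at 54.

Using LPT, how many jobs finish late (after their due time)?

LPT (decreasing processing time): D A B G H C I F E.
D: 0→26, due 112, tardiness 0
A: 26→47, due 34, tardiness 13
B: 47→67, due 108, tardiness 0
G: 67→80, due 28, tardiness 52
H: 80→92, due 94, tardiness 0
C: 92→101, due 59, tardiness 42
I: 101→109, due 54, tardiness 55
F: 109→113, due 61, tardiness 52
E: 113→116, due 99, tardiness 17
Late jobs: 6.

6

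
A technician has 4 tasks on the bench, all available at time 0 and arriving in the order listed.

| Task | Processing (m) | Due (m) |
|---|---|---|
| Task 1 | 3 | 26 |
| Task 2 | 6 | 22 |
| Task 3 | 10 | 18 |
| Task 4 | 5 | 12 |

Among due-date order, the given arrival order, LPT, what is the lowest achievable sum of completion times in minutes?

55

EDD (increasing due date): Task 4 Task 3 Task 2 Task 1.
Task 4: 0→5
Task 3: 5→15
Task 2: 15→21
Task 1: 21→24
Sum = 5+15+21+24 = 65.
FIFO (arrival order): Task 1 Task 2 Task 3 Task 4.
Task 1: 0→3
Task 2: 3→9
Task 3: 9→19
Task 4: 19→24
Sum = 3+9+19+24 = 55.
LPT (decreasing processing time): Task 3 Task 2 Task 4 Task 1.
Task 3: 0→10
Task 2: 10→16
Task 4: 16→21
Task 1: 21→24
Sum = 10+16+21+24 = 71.
EDD 65, FIFO 55, LPT 71 → minimum 55.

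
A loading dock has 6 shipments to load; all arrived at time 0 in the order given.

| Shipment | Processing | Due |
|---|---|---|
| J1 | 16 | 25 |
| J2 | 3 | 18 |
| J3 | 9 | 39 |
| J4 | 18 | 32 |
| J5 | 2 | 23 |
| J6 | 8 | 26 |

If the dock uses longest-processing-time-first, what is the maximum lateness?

LPT (decreasing processing time): J4 J1 J3 J6 J2 J5.
J4: 0→18, due 32, lateness -14
J1: 18→34, due 25, lateness 9
J3: 34→43, due 39, lateness 4
J6: 43→51, due 26, lateness 25
J2: 51→54, due 18, lateness 36
J5: 54→56, due 23, lateness 33
Maximum = 36.

36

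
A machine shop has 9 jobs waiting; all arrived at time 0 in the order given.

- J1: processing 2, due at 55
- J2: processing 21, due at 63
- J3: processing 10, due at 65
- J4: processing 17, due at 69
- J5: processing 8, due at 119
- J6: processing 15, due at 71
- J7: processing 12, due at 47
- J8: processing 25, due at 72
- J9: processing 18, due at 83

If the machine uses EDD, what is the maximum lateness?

37

EDD (increasing due date): J7 J1 J2 J3 J4 J6 J8 J9 J5.
J7: 0→12, due 47, lateness -35
J1: 12→14, due 55, lateness -41
J2: 14→35, due 63, lateness -28
J3: 35→45, due 65, lateness -20
J4: 45→62, due 69, lateness -7
J6: 62→77, due 71, lateness 6
J8: 77→102, due 72, lateness 30
J9: 102→120, due 83, lateness 37
J5: 120→128, due 119, lateness 9
Maximum = 37.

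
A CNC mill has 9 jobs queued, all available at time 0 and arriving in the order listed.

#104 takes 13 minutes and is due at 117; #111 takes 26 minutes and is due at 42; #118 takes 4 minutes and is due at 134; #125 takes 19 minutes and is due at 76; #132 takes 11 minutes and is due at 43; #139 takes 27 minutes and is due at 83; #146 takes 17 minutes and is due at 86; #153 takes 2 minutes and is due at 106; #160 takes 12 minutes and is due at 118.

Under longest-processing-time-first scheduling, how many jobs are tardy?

4

LPT (decreasing processing time): #139 #111 #125 #146 #104 #160 #132 #118 #153.
#139: 0→27, due 83, tardiness 0
#111: 27→53, due 42, tardiness 11
#125: 53→72, due 76, tardiness 0
#146: 72→89, due 86, tardiness 3
#104: 89→102, due 117, tardiness 0
#160: 102→114, due 118, tardiness 0
#132: 114→125, due 43, tardiness 82
#118: 125→129, due 134, tardiness 0
#153: 129→131, due 106, tardiness 25
Late jobs: 4.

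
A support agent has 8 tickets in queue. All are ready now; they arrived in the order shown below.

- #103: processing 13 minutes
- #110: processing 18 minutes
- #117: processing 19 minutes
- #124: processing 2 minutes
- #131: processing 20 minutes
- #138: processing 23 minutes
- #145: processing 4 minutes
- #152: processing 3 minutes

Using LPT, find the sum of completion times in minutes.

LPT (decreasing processing time): #138 #131 #117 #110 #103 #145 #152 #124.
#138: 0→23
#131: 23→43
#117: 43→62
#110: 62→80
#103: 80→93
#145: 93→97
#152: 97→100
#124: 100→102
Sum = 23+43+62+80+93+97+100+102 = 600.

600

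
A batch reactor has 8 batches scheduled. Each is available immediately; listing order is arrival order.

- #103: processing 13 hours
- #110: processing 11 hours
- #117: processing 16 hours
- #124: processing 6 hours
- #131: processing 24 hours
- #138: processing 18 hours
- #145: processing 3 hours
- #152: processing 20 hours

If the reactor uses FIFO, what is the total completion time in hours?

FIFO (arrival order): #103 #110 #117 #124 #131 #138 #145 #152.
#103: 0→13
#110: 13→24
#117: 24→40
#124: 40→46
#131: 46→70
#138: 70→88
#145: 88→91
#152: 91→111
Sum = 13+24+40+46+70+88+91+111 = 483.

483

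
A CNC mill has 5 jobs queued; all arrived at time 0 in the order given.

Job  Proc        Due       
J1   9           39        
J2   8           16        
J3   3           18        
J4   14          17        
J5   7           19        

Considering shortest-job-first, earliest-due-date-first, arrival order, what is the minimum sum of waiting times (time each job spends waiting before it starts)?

SPT (increasing processing time): J3 J5 J2 J1 J4.
J3: waits 0, runs 0→3
J5: waits 3, runs 3→10
J2: waits 10, runs 10→18
J1: waits 18, runs 18→27
J4: waits 27, runs 27→41
Sum = 0+3+10+18+27 = 58.
EDD (increasing due date): J2 J4 J3 J5 J1.
J2: waits 0, runs 0→8
J4: waits 8, runs 8→22
J3: waits 22, runs 22→25
J5: waits 25, runs 25→32
J1: waits 32, runs 32→41
Sum = 0+8+22+25+32 = 87.
FIFO (arrival order): J1 J2 J3 J4 J5.
J1: waits 0, runs 0→9
J2: waits 9, runs 9→17
J3: waits 17, runs 17→20
J4: waits 20, runs 20→34
J5: waits 34, runs 34→41
Sum = 0+9+17+20+34 = 80.
SPT 58, EDD 87, FIFO 80 → minimum 58.

58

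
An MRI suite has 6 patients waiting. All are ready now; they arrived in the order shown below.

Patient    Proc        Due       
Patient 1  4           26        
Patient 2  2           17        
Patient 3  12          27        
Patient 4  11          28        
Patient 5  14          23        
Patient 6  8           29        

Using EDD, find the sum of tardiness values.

EDD (increasing due date): Patient 2 Patient 5 Patient 1 Patient 3 Patient 4 Patient 6.
Patient 2: 0→2, due 17, tardiness 0
Patient 5: 2→16, due 23, tardiness 0
Patient 1: 16→20, due 26, tardiness 0
Patient 3: 20→32, due 27, tardiness 5
Patient 4: 32→43, due 28, tardiness 15
Patient 6: 43→51, due 29, tardiness 22
Sum = 0+0+0+5+15+22 = 42.

42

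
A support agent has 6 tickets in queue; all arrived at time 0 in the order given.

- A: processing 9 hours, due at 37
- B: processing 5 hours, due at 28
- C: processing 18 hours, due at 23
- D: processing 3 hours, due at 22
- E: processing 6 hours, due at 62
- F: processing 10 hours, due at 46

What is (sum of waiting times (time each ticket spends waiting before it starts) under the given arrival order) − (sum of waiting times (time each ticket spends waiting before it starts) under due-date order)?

FIFO (arrival order): A B C D E F.
A: waits 0, runs 0→9
B: waits 9, runs 9→14
C: waits 14, runs 14→32
D: waits 32, runs 32→35
E: waits 35, runs 35→41
F: waits 41, runs 41→51
Sum = 0+9+14+32+35+41 = 131.
EDD (increasing due date): D C B A F E.
D: waits 0, runs 0→3
C: waits 3, runs 3→21
B: waits 21, runs 21→26
A: waits 26, runs 26→35
F: waits 35, runs 35→45
E: waits 45, runs 45→51
Sum = 0+3+21+26+35+45 = 130.
Difference = 131 − 130 = 1.

1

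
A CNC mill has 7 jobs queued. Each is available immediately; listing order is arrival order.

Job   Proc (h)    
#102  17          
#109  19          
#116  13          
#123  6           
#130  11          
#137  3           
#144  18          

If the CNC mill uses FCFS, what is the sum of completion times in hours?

379

FIFO (arrival order): #102 #109 #116 #123 #130 #137 #144.
#102: 0→17
#109: 17→36
#116: 36→49
#123: 49→55
#130: 55→66
#137: 66→69
#144: 69→87
Sum = 17+36+49+55+66+69+87 = 379.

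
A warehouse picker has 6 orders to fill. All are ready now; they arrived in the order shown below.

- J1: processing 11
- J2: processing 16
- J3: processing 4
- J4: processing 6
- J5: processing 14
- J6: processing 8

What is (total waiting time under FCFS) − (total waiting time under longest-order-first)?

FIFO (arrival order): J1 J2 J3 J4 J5 J6.
J1: waits 0, runs 0→11
J2: waits 11, runs 11→27
J3: waits 27, runs 27→31
J4: waits 31, runs 31→37
J5: waits 37, runs 37→51
J6: waits 51, runs 51→59
Sum = 0+11+27+31+37+51 = 157.
LPT (decreasing processing time): J2 J5 J1 J6 J4 J3.
J2: waits 0, runs 0→16
J5: waits 16, runs 16→30
J1: waits 30, runs 30→41
J6: waits 41, runs 41→49
J4: waits 49, runs 49→55
J3: waits 55, runs 55→59
Sum = 0+16+30+41+49+55 = 191.
Difference = 157 − 191 = -34.

-34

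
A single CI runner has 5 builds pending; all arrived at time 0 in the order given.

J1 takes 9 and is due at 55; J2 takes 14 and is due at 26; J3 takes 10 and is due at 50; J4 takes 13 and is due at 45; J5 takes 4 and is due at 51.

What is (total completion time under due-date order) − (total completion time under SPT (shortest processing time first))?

EDD (increasing due date): J2 J4 J3 J5 J1.
J2: 0→14
J4: 14→27
J3: 27→37
J5: 37→41
J1: 41→50
Sum = 14+27+37+41+50 = 169.
SPT (increasing processing time): J5 J1 J3 J4 J2.
J5: 0→4
J1: 4→13
J3: 13→23
J4: 23→36
J2: 36→50
Sum = 4+13+23+36+50 = 126.
Difference = 169 − 126 = 43.

43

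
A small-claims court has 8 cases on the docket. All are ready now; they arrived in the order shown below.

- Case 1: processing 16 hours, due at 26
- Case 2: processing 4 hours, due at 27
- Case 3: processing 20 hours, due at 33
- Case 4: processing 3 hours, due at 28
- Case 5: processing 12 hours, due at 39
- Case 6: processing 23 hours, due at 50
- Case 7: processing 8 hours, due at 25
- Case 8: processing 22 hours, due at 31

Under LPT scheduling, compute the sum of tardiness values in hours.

LPT (decreasing processing time): Case 6 Case 8 Case 3 Case 1 Case 5 Case 7 Case 2 Case 4.
Case 6: 0→23, due 50, tardiness 0
Case 8: 23→45, due 31, tardiness 14
Case 3: 45→65, due 33, tardiness 32
Case 1: 65→81, due 26, tardiness 55
Case 5: 81→93, due 39, tardiness 54
Case 7: 93→101, due 25, tardiness 76
Case 2: 101→105, due 27, tardiness 78
Case 4: 105→108, due 28, tardiness 80
Sum = 0+14+32+55+54+76+78+80 = 389.

389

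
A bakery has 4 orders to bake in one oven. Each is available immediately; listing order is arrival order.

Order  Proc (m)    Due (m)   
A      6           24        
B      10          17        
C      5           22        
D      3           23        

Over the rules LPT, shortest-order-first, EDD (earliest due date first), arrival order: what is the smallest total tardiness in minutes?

0

LPT (decreasing processing time): B A C D.
B: 0→10, due 17, tardiness 0
A: 10→16, due 24, tardiness 0
C: 16→21, due 22, tardiness 0
D: 21→24, due 23, tardiness 1
Sum = 0+0+0+1 = 1.
SPT (increasing processing time): D C A B.
D: 0→3, due 23, tardiness 0
C: 3→8, due 22, tardiness 0
A: 8→14, due 24, tardiness 0
B: 14→24, due 17, tardiness 7
Sum = 0+0+0+7 = 7.
EDD (increasing due date): B C D A.
B: 0→10, due 17, tardiness 0
C: 10→15, due 22, tardiness 0
D: 15→18, due 23, tardiness 0
A: 18→24, due 24, tardiness 0
Sum = 0+0+0+0 = 0.
FIFO (arrival order): A B C D.
A: 0→6, due 24, tardiness 0
B: 6→16, due 17, tardiness 0
C: 16→21, due 22, tardiness 0
D: 21→24, due 23, tardiness 1
Sum = 0+0+0+1 = 1.
LPT 1, SPT 7, EDD 0, FIFO 1 → minimum 0.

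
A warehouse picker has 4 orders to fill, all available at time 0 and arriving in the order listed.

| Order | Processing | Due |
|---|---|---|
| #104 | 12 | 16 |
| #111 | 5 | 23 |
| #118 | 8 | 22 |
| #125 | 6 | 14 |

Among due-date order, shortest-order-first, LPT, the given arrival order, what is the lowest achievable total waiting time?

35

EDD (increasing due date): #125 #104 #118 #111.
#125: waits 0, runs 0→6
#104: waits 6, runs 6→18
#118: waits 18, runs 18→26
#111: waits 26, runs 26→31
Sum = 0+6+18+26 = 50.
SPT (increasing processing time): #111 #125 #118 #104.
#111: waits 0, runs 0→5
#125: waits 5, runs 5→11
#118: waits 11, runs 11→19
#104: waits 19, runs 19→31
Sum = 0+5+11+19 = 35.
LPT (decreasing processing time): #104 #118 #125 #111.
#104: waits 0, runs 0→12
#118: waits 12, runs 12→20
#125: waits 20, runs 20→26
#111: waits 26, runs 26→31
Sum = 0+12+20+26 = 58.
FIFO (arrival order): #104 #111 #118 #125.
#104: waits 0, runs 0→12
#111: waits 12, runs 12→17
#118: waits 17, runs 17→25
#125: waits 25, runs 25→31
Sum = 0+12+17+25 = 54.
EDD 50, SPT 35, LPT 58, FIFO 54 → minimum 35.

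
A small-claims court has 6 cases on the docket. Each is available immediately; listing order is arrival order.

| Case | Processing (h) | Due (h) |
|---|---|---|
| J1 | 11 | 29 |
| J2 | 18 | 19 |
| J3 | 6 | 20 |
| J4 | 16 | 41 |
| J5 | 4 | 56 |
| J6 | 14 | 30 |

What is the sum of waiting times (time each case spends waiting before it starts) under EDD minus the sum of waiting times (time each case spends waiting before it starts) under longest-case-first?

EDD (increasing due date): J2 J3 J1 J6 J4 J5.
J2: waits 0, runs 0→18
J3: waits 18, runs 18→24
J1: waits 24, runs 24→35
J6: waits 35, runs 35→49
J4: waits 49, runs 49→65
J5: waits 65, runs 65→69
Sum = 0+18+24+35+49+65 = 191.
LPT (decreasing processing time): J2 J4 J6 J1 J3 J5.
J2: waits 0, runs 0→18
J4: waits 18, runs 18→34
J6: waits 34, runs 34→48
J1: waits 48, runs 48→59
J3: waits 59, runs 59→65
J5: waits 65, runs 65→69
Sum = 0+18+34+48+59+65 = 224.
Difference = 191 − 224 = -33.

-33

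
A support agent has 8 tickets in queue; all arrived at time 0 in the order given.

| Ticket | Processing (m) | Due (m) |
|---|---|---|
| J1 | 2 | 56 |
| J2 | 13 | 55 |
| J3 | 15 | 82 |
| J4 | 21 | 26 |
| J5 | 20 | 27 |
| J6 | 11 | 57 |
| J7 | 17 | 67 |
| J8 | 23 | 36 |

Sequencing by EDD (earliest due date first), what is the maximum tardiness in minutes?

EDD (increasing due date): J4 J5 J8 J2 J1 J6 J7 J3.
J4: 0→21, due 26, tardiness 0
J5: 21→41, due 27, tardiness 14
J8: 41→64, due 36, tardiness 28
J2: 64→77, due 55, tardiness 22
J1: 77→79, due 56, tardiness 23
J6: 79→90, due 57, tardiness 33
J7: 90→107, due 67, tardiness 40
J3: 107→122, due 82, tardiness 40
Maximum = 40.

40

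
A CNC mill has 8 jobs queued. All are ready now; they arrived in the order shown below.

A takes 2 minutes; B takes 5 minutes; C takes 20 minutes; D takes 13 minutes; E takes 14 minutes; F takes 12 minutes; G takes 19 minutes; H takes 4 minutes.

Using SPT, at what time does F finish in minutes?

SPT (increasing processing time): A H B F D E G C.
A: 0→2
H: 2→6
B: 6→11
F: 11→23

23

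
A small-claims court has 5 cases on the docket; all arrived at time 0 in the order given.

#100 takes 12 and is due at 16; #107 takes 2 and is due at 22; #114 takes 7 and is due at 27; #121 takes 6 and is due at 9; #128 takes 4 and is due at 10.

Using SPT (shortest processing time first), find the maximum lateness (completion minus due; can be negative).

15

SPT (increasing processing time): #107 #128 #121 #114 #100.
#107: 0→2, due 22, lateness -20
#128: 2→6, due 10, lateness -4
#121: 6→12, due 9, lateness 3
#114: 12→19, due 27, lateness -8
#100: 19→31, due 16, lateness 15
Maximum = 15.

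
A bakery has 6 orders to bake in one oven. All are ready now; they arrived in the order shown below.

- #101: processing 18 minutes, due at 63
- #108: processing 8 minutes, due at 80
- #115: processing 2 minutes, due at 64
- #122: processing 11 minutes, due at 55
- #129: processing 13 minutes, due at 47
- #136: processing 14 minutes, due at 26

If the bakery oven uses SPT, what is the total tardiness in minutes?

25

SPT (increasing processing time): #115 #108 #122 #129 #136 #101.
#115: 0→2, due 64, tardiness 0
#108: 2→10, due 80, tardiness 0
#122: 10→21, due 55, tardiness 0
#129: 21→34, due 47, tardiness 0
#136: 34→48, due 26, tardiness 22
#101: 48→66, due 63, tardiness 3
Sum = 0+0+0+0+22+3 = 25.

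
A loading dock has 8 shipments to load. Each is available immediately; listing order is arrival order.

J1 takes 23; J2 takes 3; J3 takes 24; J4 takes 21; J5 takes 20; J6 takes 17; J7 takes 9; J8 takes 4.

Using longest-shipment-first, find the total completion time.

685

LPT (decreasing processing time): J3 J1 J4 J5 J6 J7 J8 J2.
J3: 0→24
J1: 24→47
J4: 47→68
J5: 68→88
J6: 88→105
J7: 105→114
J8: 114→118
J2: 118→121
Sum = 24+47+68+88+105+114+118+121 = 685.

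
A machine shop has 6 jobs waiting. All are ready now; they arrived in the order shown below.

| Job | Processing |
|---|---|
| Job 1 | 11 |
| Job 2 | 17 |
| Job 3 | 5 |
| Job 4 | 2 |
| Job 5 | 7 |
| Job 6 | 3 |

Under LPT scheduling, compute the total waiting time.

LPT (decreasing processing time): Job 2 Job 1 Job 5 Job 3 Job 6 Job 4.
Job 2: waits 0, runs 0→17
Job 1: waits 17, runs 17→28
Job 5: waits 28, runs 28→35
Job 3: waits 35, runs 35→40
Job 6: waits 40, runs 40→43
Job 4: waits 43, runs 43→45
Sum = 0+17+28+35+40+43 = 163.

163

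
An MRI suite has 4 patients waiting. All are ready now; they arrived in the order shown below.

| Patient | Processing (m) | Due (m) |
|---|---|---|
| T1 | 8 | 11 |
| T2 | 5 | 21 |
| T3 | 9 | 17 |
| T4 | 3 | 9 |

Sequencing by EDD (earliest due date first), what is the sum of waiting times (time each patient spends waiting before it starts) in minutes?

EDD (increasing due date): T4 T1 T3 T2.
T4: waits 0, runs 0→3
T1: waits 3, runs 3→11
T3: waits 11, runs 11→20
T2: waits 20, runs 20→25
Sum = 0+3+11+20 = 34.

34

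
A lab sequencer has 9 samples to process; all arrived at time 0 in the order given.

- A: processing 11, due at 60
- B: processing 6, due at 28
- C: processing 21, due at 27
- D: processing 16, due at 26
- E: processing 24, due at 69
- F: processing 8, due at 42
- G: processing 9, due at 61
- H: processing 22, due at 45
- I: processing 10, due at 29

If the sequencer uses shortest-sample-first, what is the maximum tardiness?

SPT (increasing processing time): B F G I A D C H E.
B: 0→6, due 28, tardiness 0
F: 6→14, due 42, tardiness 0
G: 14→23, due 61, tardiness 0
I: 23→33, due 29, tardiness 4
A: 33→44, due 60, tardiness 0
D: 44→60, due 26, tardiness 34
C: 60→81, due 27, tardiness 54
H: 81→103, due 45, tardiness 58
E: 103→127, due 69, tardiness 58
Maximum = 58.

58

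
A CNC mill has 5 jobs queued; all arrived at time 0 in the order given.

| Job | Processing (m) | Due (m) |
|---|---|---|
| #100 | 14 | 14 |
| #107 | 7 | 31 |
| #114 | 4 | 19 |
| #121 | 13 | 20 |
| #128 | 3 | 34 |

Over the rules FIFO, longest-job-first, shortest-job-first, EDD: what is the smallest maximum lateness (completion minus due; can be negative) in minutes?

11

FIFO (arrival order): #100 #107 #114 #121 #128.
#100: 0→14, due 14, lateness 0
#107: 14→21, due 31, lateness -10
#114: 21→25, due 19, lateness 6
#121: 25→38, due 20, lateness 18
#128: 38→41, due 34, lateness 7
Maximum = 18.
LPT (decreasing processing time): #100 #121 #107 #114 #128.
#100: 0→14, due 14, lateness 0
#121: 14→27, due 20, lateness 7
#107: 27→34, due 31, lateness 3
#114: 34→38, due 19, lateness 19
#128: 38→41, due 34, lateness 7
Maximum = 19.
SPT (increasing processing time): #128 #114 #107 #121 #100.
#128: 0→3, due 34, lateness -31
#114: 3→7, due 19, lateness -12
#107: 7→14, due 31, lateness -17
#121: 14→27, due 20, lateness 7
#100: 27→41, due 14, lateness 27
Maximum = 27.
EDD (increasing due date): #100 #114 #121 #107 #128.
#100: 0→14, due 14, lateness 0
#114: 14→18, due 19, lateness -1
#121: 18→31, due 20, lateness 11
#107: 31→38, due 31, lateness 7
#128: 38→41, due 34, lateness 7
Maximum = 11.
FIFO 18, LPT 19, SPT 27, EDD 11 → minimum 11.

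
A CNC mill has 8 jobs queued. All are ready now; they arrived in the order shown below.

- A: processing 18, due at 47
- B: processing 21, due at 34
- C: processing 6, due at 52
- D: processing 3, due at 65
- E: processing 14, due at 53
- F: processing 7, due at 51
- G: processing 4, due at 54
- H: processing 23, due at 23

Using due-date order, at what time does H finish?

23

EDD (increasing due date): H B A F C E G D.
H: 0→23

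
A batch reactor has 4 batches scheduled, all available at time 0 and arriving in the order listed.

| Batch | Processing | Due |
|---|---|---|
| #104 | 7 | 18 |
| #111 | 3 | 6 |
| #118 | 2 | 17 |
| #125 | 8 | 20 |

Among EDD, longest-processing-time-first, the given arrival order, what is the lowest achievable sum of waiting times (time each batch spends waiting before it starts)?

20

EDD (increasing due date): #111 #118 #104 #125.
#111: waits 0, runs 0→3
#118: waits 3, runs 3→5
#104: waits 5, runs 5→12
#125: waits 12, runs 12→20
Sum = 0+3+5+12 = 20.
LPT (decreasing processing time): #125 #104 #111 #118.
#125: waits 0, runs 0→8
#104: waits 8, runs 8→15
#111: waits 15, runs 15→18
#118: waits 18, runs 18→20
Sum = 0+8+15+18 = 41.
FIFO (arrival order): #104 #111 #118 #125.
#104: waits 0, runs 0→7
#111: waits 7, runs 7→10
#118: waits 10, runs 10→12
#125: waits 12, runs 12→20
Sum = 0+7+10+12 = 29.
EDD 20, LPT 41, FIFO 29 → minimum 20.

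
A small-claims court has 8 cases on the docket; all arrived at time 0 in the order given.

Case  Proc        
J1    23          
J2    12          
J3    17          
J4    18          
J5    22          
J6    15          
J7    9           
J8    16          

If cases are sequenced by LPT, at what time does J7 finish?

132

LPT (decreasing processing time): J1 J5 J4 J3 J8 J6 J2 J7.
J1: 0→23
J5: 23→45
J4: 45→63
J3: 63→80
J8: 80→96
J6: 96→111
J2: 111→123
J7: 123→132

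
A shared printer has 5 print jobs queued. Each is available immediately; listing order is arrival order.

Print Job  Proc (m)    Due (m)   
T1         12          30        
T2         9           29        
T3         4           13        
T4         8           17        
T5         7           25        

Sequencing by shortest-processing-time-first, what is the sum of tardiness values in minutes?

SPT (increasing processing time): T3 T5 T4 T2 T1.
T3: 0→4, due 13, tardiness 0
T5: 4→11, due 25, tardiness 0
T4: 11→19, due 17, tardiness 2
T2: 19→28, due 29, tardiness 0
T1: 28→40, due 30, tardiness 10
Sum = 0+0+2+0+10 = 12.

12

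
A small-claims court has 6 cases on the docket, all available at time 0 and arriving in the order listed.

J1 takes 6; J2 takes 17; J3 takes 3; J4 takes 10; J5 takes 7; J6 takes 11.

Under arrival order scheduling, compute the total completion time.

FIFO (arrival order): J1 J2 J3 J4 J5 J6.
J1: 0→6
J2: 6→23
J3: 23→26
J4: 26→36
J5: 36→43
J6: 43→54
Sum = 6+23+26+36+43+54 = 188.

188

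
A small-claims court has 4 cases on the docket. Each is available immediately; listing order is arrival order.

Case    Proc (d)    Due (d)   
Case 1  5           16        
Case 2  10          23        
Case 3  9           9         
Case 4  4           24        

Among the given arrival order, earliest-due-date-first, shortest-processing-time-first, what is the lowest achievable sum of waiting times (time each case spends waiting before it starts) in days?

31

FIFO (arrival order): Case 1 Case 2 Case 3 Case 4.
Case 1: waits 0, runs 0→5
Case 2: waits 5, runs 5→15
Case 3: waits 15, runs 15→24
Case 4: waits 24, runs 24→28
Sum = 0+5+15+24 = 44.
EDD (increasing due date): Case 3 Case 1 Case 2 Case 4.
Case 3: waits 0, runs 0→9
Case 1: waits 9, runs 9→14
Case 2: waits 14, runs 14→24
Case 4: waits 24, runs 24→28
Sum = 0+9+14+24 = 47.
SPT (increasing processing time): Case 4 Case 1 Case 3 Case 2.
Case 4: waits 0, runs 0→4
Case 1: waits 4, runs 4→9
Case 3: waits 9, runs 9→18
Case 2: waits 18, runs 18→28
Sum = 0+4+9+18 = 31.
FIFO 44, EDD 47, SPT 31 → minimum 31.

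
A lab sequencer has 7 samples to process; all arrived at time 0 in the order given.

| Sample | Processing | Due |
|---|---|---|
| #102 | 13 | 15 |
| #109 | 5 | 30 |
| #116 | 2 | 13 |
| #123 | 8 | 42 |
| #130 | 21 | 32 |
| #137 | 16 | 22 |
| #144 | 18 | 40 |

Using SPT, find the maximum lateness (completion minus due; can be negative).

51

SPT (increasing processing time): #116 #109 #123 #102 #137 #144 #130.
#116: 0→2, due 13, lateness -11
#109: 2→7, due 30, lateness -23
#123: 7→15, due 42, lateness -27
#102: 15→28, due 15, lateness 13
#137: 28→44, due 22, lateness 22
#144: 44→62, due 40, lateness 22
#130: 62→83, due 32, lateness 51
Maximum = 51.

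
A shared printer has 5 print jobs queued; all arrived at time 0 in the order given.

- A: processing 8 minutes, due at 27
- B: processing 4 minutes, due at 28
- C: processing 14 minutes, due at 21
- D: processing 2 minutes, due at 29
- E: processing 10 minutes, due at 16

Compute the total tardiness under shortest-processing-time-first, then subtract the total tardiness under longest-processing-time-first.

-5

SPT (increasing processing time): D B A E C.
D: 0→2, due 29, tardiness 0
B: 2→6, due 28, tardiness 0
A: 6→14, due 27, tardiness 0
E: 14→24, due 16, tardiness 8
C: 24→38, due 21, tardiness 17
Sum = 0+0+0+8+17 = 25.
LPT (decreasing processing time): C E A B D.
C: 0→14, due 21, tardiness 0
E: 14→24, due 16, tardiness 8
A: 24→32, due 27, tardiness 5
B: 32→36, due 28, tardiness 8
D: 36→38, due 29, tardiness 9
Sum = 0+8+5+8+9 = 30.
Difference = 25 − 30 = -5.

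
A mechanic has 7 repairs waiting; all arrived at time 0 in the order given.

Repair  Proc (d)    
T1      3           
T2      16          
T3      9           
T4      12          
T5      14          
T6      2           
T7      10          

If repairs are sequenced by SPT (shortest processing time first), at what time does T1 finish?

5

SPT (increasing processing time): T6 T1 T3 T7 T4 T5 T2.
T6: 0→2
T1: 2→5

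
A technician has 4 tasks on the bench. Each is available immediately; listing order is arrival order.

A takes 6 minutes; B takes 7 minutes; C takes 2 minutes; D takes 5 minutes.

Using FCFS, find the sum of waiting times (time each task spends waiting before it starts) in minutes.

FIFO (arrival order): A B C D.
A: waits 0, runs 0→6
B: waits 6, runs 6→13
C: waits 13, runs 13→15
D: waits 15, runs 15→20
Sum = 0+6+13+15 = 34.

34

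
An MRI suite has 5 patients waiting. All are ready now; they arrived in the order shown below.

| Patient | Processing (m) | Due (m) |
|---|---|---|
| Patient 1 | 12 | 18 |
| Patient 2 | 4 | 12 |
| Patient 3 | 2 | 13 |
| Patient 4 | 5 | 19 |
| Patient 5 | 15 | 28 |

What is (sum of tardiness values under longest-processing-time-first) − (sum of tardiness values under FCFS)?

48

LPT (decreasing processing time): Patient 5 Patient 1 Patient 4 Patient 2 Patient 3.
Patient 5: 0→15, due 28, tardiness 0
Patient 1: 15→27, due 18, tardiness 9
Patient 4: 27→32, due 19, tardiness 13
Patient 2: 32→36, due 12, tardiness 24
Patient 3: 36→38, due 13, tardiness 25
Sum = 0+9+13+24+25 = 71.
FIFO (arrival order): Patient 1 Patient 2 Patient 3 Patient 4 Patient 5.
Patient 1: 0→12, due 18, tardiness 0
Patient 2: 12→16, due 12, tardiness 4
Patient 3: 16→18, due 13, tardiness 5
Patient 4: 18→23, due 19, tardiness 4
Patient 5: 23→38, due 28, tardiness 10
Sum = 0+4+5+4+10 = 23.
Difference = 71 − 23 = 48.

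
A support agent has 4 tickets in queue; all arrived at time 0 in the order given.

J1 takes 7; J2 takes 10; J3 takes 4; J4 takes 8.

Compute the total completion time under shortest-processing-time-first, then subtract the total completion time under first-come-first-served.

-11

SPT (increasing processing time): J3 J1 J4 J2.
J3: 0→4
J1: 4→11
J4: 11→19
J2: 19→29
Sum = 4+11+19+29 = 63.
FIFO (arrival order): J1 J2 J3 J4.
J1: 0→7
J2: 7→17
J3: 17→21
J4: 21→29
Sum = 7+17+21+29 = 74.
Difference = 63 − 74 = -11.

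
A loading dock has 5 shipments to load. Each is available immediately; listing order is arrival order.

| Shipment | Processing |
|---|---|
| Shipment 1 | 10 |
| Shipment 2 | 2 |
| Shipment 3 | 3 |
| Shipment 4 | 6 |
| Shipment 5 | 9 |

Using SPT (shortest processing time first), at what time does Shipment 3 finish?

SPT (increasing processing time): Shipment 2 Shipment 3 Shipment 4 Shipment 5 Shipment 1.
Shipment 2: 0→2
Shipment 3: 2→5

5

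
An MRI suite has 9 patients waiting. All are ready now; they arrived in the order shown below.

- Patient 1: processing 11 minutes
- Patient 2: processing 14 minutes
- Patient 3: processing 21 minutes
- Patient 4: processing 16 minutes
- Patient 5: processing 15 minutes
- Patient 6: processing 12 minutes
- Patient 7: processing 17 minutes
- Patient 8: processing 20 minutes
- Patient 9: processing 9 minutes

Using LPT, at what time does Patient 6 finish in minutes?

115

LPT (decreasing processing time): Patient 3 Patient 8 Patient 7 Patient 4 Patient 5 Patient 2 Patient 6 Patient 1 Patient 9.
Patient 3: 0→21
Patient 8: 21→41
Patient 7: 41→58
Patient 4: 58→74
Patient 5: 74→89
Patient 2: 89→103
Patient 6: 103→115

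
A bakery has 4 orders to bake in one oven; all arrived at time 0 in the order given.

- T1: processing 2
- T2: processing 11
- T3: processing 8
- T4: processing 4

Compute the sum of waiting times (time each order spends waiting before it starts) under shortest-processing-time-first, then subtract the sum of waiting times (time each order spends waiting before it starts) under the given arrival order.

SPT (increasing processing time): T1 T4 T3 T2.
T1: waits 0, runs 0→2
T4: waits 2, runs 2→6
T3: waits 6, runs 6→14
T2: waits 14, runs 14→25
Sum = 0+2+6+14 = 22.
FIFO (arrival order): T1 T2 T3 T4.
T1: waits 0, runs 0→2
T2: waits 2, runs 2→13
T3: waits 13, runs 13→21
T4: waits 21, runs 21→25
Sum = 0+2+13+21 = 36.
Difference = 22 − 36 = -14.

-14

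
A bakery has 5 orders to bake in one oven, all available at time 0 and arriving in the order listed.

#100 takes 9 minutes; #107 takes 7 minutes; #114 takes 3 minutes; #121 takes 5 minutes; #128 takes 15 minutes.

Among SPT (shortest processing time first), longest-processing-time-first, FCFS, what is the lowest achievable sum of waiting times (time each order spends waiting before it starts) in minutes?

50

SPT (increasing processing time): #114 #121 #107 #100 #128.
#114: waits 0, runs 0→3
#121: waits 3, runs 3→8
#107: waits 8, runs 8→15
#100: waits 15, runs 15→24
#128: waits 24, runs 24→39
Sum = 0+3+8+15+24 = 50.
LPT (decreasing processing time): #128 #100 #107 #121 #114.
#128: waits 0, runs 0→15
#100: waits 15, runs 15→24
#107: waits 24, runs 24→31
#121: waits 31, runs 31→36
#114: waits 36, runs 36→39
Sum = 0+15+24+31+36 = 106.
FIFO (arrival order): #100 #107 #114 #121 #128.
#100: waits 0, runs 0→9
#107: waits 9, runs 9→16
#114: waits 16, runs 16→19
#121: waits 19, runs 19→24
#128: waits 24, runs 24→39
Sum = 0+9+16+19+24 = 68.
SPT 50, LPT 106, FIFO 68 → minimum 50.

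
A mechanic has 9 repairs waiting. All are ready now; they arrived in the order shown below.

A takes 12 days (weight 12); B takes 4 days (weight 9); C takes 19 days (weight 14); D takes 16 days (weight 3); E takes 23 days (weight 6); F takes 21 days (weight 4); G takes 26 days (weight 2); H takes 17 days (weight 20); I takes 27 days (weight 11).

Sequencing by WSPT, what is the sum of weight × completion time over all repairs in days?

4300

WSPT (decreasing weight/processing-time ratio): B H A C I E F D G.
B: finishes 4, weight 9, w·C = 36
H: finishes 21, weight 20, w·C = 420
A: finishes 33, weight 12, w·C = 396
C: finishes 52, weight 14, w·C = 728
I: finishes 79, weight 11, w·C = 869
E: finishes 102, weight 6, w·C = 612
F: finishes 123, weight 4, w·C = 492
D: finishes 139, weight 3, w·C = 417
G: finishes 165, weight 2, w·C = 330
Sum = 36+420+396+728+869+612+492+417+330 = 4300.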